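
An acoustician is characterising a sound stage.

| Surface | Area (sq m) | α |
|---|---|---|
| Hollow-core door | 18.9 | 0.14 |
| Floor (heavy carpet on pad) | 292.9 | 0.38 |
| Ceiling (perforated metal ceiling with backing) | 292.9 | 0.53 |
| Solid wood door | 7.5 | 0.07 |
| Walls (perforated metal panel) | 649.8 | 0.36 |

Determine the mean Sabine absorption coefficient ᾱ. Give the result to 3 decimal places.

Total surface area S = 1262.0 sq m.
Σ(Sᵢαᵢ) = 18.9×0.14 + 292.9×0.38 + 292.9×0.53 + 7.5×0.07 + 649.8×0.36 = 503.638.
ᾱ = A/S = 0.399.

0.399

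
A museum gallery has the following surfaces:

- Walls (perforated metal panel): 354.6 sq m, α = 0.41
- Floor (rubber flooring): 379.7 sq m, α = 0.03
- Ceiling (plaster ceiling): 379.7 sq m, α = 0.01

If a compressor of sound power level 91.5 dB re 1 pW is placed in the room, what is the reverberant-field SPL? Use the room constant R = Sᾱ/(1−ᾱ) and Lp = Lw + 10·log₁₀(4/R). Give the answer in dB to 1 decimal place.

Σ(Sᵢαᵢ) = 354.6×0.41 + 379.7×0.03 + 379.7×0.01 = 160.574; total area S = 1114.0 sq m.
ᾱ = 160.574/1114.0 = 0.1441; R = Sᾱ/(1−ᾱ) = 160.574/(1−0.1441) = 187.608 sq m.
Lp = 91.5 + 10·log₁₀(4/187.608) = 91.5 + (-16.71) = 74.8 dB.

74.8 dB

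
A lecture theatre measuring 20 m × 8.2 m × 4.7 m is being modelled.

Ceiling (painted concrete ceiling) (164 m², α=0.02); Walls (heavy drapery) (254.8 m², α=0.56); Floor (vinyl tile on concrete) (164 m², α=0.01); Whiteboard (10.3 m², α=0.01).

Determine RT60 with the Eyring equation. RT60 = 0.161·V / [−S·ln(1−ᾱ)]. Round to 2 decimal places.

Total surface area S = 164 + 254.8 + 164 + 10.3 = 593.1 m².
Absorption A = 164×0.02 + 254.8×0.56 + 164×0.01 + 10.3×0.01 = 147.711 sabins.
Mean coefficient ᾱ = A/S = 0.2490.
−S·ln(1−ᾱ) = −593.1 × ln(1 − 0.2490) = 169.834.
V = 20 × 8.2 × 4.7 = 770.8 m³.
RT60 = 0.161 × 770.8 / 169.834 = 0.73 s.

0.73 s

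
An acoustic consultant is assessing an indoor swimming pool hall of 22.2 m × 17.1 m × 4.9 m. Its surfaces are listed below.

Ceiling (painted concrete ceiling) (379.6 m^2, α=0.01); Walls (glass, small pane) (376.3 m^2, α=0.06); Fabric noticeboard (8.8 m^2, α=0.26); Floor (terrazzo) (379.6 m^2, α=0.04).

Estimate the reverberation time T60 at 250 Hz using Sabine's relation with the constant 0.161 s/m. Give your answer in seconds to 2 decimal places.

6.83 sec

Summing Sᵢαᵢ: 3.796 + 22.578 + 2.288 + 15.184 → A = 43.846 sabins.
Room volume: 1860.138 m³.
Sabine: RT60 = 0.161 × 1860.138 / 43.846 = 6.83 s.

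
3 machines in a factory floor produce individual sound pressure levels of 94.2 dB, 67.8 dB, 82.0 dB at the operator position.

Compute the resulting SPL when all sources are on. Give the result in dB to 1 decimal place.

94.5 dB

Sum in the linear (power) domain: Σ 10^(Lᵢ/10) = 10^(94.2/10) + 10^(67.8/10) + 10^(82.0/10) = 2.795e+09.
Combined level = 10 log₁₀(2.795e+09) = 94.5 dB.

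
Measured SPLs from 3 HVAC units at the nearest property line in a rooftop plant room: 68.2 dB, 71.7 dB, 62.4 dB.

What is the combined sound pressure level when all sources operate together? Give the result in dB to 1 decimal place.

73.6 dB

Converting to relative power and adding: 10^(68.2/10) + 10^(71.7/10) + 10^(62.4/10) = 2.314e+07.
Combined level = 10 log₁₀(2.314e+07) = 73.6 dB.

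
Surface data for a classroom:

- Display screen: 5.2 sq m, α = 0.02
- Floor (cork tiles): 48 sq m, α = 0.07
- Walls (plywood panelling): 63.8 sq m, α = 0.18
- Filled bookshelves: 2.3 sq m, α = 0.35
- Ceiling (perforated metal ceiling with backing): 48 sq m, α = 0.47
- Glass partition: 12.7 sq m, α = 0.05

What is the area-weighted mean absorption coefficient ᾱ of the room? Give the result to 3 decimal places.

0.216

Total surface area S = 180.0 sq m.
A = 5.2×0.02 + 48×0.07 + 63.8×0.18 + 2.3×0.35 + 48×0.47 + 12.7×0.05 = 38.948 sabins.
ᾱ = 38.948 / 180.0 = 0.216.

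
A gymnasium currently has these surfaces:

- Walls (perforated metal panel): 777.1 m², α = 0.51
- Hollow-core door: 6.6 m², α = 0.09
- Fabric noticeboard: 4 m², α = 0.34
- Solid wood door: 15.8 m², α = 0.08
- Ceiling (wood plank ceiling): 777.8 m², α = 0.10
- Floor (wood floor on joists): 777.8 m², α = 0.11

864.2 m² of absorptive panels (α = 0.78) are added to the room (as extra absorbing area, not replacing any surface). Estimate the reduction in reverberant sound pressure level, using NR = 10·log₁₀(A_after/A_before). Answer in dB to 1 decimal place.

3.4 dB

Total absorption A_before = 777.1*0.51 + 6.6*0.09 + 4*0.34 + 15.8*0.08 + 777.8*0.10 + 777.8*0.11
  = 396.321 + 0.594 + 1.360 + 1.264 + 77.780 + 85.558 = 562.877 m² sabins.
Added absorption = 864.2 × 0.78 = 674.076 sabins.
New total A_after = 1236.953 sabins.
NR = 10·log₁₀(1236.953/562.877) = 3.4 dB.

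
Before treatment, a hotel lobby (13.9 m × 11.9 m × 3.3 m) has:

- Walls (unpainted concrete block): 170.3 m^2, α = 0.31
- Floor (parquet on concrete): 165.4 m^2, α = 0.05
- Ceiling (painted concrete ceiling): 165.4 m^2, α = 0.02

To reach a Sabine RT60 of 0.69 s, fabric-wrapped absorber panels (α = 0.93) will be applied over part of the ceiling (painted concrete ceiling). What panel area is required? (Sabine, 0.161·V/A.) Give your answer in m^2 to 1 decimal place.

Total absorption A₁ = 170.3×0.31 + 165.4×0.05 + 165.4×0.02
  = 52.793 + 8.270 + 3.308 = 64.371 m^2 sabins.
V = 545.853 m³. Target absorption A₂ = 0.161 × 545.853 / 0.69 = 127.366 sabins.
Absorption to add: 127.366 − 64.371 = 62.995 sabins.
Net gain per m^2: Δα = 0.93 − 0.02 = 0.91.
Area = ΔA/Δα = 62.995/0.91 = 69.2 m^2.

69.2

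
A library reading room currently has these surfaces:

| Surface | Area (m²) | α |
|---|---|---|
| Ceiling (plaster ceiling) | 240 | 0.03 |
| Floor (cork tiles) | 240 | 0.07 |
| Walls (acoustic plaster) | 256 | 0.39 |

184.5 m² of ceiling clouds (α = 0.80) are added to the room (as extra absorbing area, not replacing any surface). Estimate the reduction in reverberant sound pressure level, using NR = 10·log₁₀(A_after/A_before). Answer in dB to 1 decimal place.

3.4 dB

Equivalent absorption area: A_before = 240×0.03 + 240×0.07 + 256×0.39 = 123.840 m².
Added absorption = 184.5 × 0.80 = 147.600 sabins.
A_after = 123.840 + 147.600 = 271.440 sabins.
Reduction = 10 log₁₀(A_after/A_before) = 10 log₁₀(2.1919) = 3.4 dB.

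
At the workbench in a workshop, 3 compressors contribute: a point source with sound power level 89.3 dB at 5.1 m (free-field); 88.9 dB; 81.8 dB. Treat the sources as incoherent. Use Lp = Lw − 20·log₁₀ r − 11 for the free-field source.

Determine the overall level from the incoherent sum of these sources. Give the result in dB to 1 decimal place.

89.7 dB

Source at 5.1 m: Lp = 89.3 − 20·log₁₀(5.1) − 11 = 64.1 dB.
Converting to relative power and adding: 10^(64.1/10) + 10^(88.9/10) + 10^(81.8/10) = 9.302e+08.
Combined level = 10 log₁₀(9.302e+08) = 89.7 dB.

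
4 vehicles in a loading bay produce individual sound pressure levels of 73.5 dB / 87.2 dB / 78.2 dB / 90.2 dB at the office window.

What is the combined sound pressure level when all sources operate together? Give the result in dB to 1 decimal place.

Sum in the linear (power) domain: Σ 10^(Lᵢ/10) = 10^(73.5/10) + 10^(87.2/10) + 10^(78.2/10) + 10^(90.2/10) = 1.66e+09.
L_total = 10·log₁₀(1.66e+09) = 92.2 dB.

92.2 dB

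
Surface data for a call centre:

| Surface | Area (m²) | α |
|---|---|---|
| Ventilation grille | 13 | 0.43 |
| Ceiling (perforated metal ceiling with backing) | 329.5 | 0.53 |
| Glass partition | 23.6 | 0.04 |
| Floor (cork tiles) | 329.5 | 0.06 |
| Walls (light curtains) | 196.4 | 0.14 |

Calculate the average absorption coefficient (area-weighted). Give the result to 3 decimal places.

Total surface area S = 892.0 m².
Weighted sum Σ Sα = 228.435.
ᾱ = A/S = 0.256.

0.256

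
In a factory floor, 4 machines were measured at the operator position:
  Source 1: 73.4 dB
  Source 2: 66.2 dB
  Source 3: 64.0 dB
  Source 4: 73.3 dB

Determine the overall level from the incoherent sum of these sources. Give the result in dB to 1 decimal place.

77.0 dB

Converting to relative power and adding: 10^(73.4/10) + 10^(66.2/10) + 10^(64.0/10) + 10^(73.3/10) = 4.994e+07.
Back to dB: 10·log₁₀ Σ = 77.0 dB.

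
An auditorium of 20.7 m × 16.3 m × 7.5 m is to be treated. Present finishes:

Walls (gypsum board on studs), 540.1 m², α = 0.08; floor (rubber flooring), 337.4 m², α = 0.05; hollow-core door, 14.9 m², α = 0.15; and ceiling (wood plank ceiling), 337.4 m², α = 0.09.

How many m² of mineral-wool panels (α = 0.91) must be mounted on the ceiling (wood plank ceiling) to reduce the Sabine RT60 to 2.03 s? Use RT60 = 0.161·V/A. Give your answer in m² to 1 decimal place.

131.7

Equivalent absorption area: A₁ = 540.1×0.08 + 337.4×0.05 + 14.9×0.15 + 337.4×0.09 = 92.679 m².
V = 2530.575 m³. Target absorption A₂ = 0.161 × 2530.575 / 2.03 = 200.701 sabins.
Absorption to add: 200.701 − 92.679 = 108.022 sabins.
Net gain per m²: Δα = 0.91 − 0.09 = 0.82.
Panel area = 108.022 / 0.82 = 131.7 m².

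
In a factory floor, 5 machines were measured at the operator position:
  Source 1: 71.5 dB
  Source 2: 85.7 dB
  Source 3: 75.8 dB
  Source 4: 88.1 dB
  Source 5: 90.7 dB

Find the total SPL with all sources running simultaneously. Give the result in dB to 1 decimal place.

Converting to relative power and adding: 10^(71.5/10) + 10^(85.7/10) + 10^(75.8/10) + 10^(88.1/10) + 10^(90.7/10) = 2.244e+09.
L_total = 10·log₁₀(2.244e+09) = 93.5 dB.

93.5 dB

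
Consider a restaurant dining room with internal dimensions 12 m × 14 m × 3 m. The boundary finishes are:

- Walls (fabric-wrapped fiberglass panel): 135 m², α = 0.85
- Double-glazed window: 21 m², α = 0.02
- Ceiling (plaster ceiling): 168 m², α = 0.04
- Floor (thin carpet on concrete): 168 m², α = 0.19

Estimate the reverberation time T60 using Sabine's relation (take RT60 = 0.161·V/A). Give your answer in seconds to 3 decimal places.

Equivalent absorption area: A = 135×0.85 + 21×0.02 + 168×0.04 + 168×0.19 = 153.810 m².
Room volume: 504 m³.
Sabine: RT60 = 0.161 × 504 / 153.810 = 0.528 s.

0.528 s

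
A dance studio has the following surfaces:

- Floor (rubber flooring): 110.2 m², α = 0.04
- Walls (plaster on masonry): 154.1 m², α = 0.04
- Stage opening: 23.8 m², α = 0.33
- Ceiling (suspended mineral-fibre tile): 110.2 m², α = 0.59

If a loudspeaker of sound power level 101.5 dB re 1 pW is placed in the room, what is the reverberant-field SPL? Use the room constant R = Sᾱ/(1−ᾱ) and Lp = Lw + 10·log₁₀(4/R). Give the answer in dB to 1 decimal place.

Σ(Sᵢαᵢ) = 110.2×0.04 + 154.1×0.04 + 23.8×0.33 + 110.2×0.59 = 83.444; total area S = 398.3 m².
ᾱ = 0.2095, so room constant R = A/(1−ᾱ) = 105.559 m².
Lp = 101.5 + 10·log₁₀(4/105.559) = 101.5 + (-14.21) = 87.3 dB.

87.3 dB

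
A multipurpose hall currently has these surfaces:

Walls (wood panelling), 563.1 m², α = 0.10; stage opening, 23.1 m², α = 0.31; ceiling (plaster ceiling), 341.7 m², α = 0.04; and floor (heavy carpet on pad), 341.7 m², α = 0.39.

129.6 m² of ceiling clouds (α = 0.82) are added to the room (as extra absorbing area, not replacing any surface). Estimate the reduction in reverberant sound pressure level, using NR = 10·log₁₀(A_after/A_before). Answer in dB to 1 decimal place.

Summing Sᵢαᵢ: 56.310 + 7.161 + 13.668 + 133.263 → A_before = 210.402 sabins.
Treatment contributes 129.6·0.82 = 106.272 sabins.
New total A_after = 316.674 sabins.
NR = 10·log₁₀(316.674/210.402) = 1.8 dB.

1.8 dB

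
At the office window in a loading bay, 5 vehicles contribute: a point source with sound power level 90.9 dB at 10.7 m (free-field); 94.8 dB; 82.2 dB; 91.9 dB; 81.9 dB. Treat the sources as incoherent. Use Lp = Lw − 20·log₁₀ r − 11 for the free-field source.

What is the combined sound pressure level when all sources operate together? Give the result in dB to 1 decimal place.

96.9 dB

Source at 10.7 m: Lp = 90.9 − 20·log₁₀(10.7) − 11 = 59.3 dB.
Sum in the linear (power) domain: Σ 10^(Lᵢ/10) = 10^(59.3/10) + 10^(94.8/10) + 10^(82.2/10) + 10^(91.9/10) + 10^(81.9/10) = 4.89e+09.
Combined level = 10 log₁₀(4.89e+09) = 96.9 dB.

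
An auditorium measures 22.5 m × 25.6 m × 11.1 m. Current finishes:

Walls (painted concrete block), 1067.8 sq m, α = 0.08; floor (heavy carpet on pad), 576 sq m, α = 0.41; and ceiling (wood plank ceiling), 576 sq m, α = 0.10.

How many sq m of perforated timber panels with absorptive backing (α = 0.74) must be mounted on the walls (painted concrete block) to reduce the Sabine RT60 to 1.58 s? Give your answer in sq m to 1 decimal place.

Equivalent absorption area: A₁ = 1067.8·0.08 + 576·0.41 + 576·0.10 = 379.184 sq m.
Required A₂ = 0.161·6393.6/1.58 = 651.500 sabins.
Absorption to add: 651.500 − 379.184 = 272.316 sabins.
Each sq m of panel replacing the walls (painted concrete block) adds (0.74 − 0.08) = 0.66 sabins.
Area = ΔA/Δα = 272.316/0.66 = 412.6 sq m.

412.6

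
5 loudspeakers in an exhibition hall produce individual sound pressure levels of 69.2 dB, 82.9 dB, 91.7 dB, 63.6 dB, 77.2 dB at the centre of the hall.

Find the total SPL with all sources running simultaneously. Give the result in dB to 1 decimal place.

92.4 dB

Sum in the linear (power) domain: Σ 10^(Lᵢ/10) = 10^(69.2/10) + 10^(82.9/10) + 10^(91.7/10) + 10^(63.6/10) + 10^(77.2/10) = 1.737e+09.
Back to dB: 10·log₁₀ Σ = 92.4 dB.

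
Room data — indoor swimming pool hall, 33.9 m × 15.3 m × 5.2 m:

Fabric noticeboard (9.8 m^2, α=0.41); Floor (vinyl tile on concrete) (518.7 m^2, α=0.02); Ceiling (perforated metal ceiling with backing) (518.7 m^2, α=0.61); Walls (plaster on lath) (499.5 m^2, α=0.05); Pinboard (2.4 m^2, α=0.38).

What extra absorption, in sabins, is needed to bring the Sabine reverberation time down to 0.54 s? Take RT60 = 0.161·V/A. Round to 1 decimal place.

A₁ = Σ Sᵢαᵢ = 9.8*0.41 + 518.7*0.02 + 518.7*0.61 + 499.5*0.05 + 2.4*0.38 = 356.686 sabins.
For T = 0.54 s, need A₂ = 0.161·V/T = 0.161·2697.084/0.54 = 804.131 sabins.
ΔA = A₂ − A₁ = 804.131 − 356.686 = 447.4 sabins.

447.4 sabins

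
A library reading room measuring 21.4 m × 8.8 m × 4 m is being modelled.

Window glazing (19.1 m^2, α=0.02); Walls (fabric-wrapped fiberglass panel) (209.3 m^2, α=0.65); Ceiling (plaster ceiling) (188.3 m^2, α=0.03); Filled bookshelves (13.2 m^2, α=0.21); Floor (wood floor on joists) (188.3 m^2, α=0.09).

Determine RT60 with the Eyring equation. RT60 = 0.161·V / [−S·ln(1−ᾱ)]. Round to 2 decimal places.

Total surface area S = 19.1 + 209.3 + 188.3 + 13.2 + 188.3 = 618.2 m^2.
Σ(Sᵢαᵢ) = 19.1·0.02 + 209.3·0.65 + 188.3·0.03 + 13.2·0.21 + 188.3·0.09 = 161.795.
Mean coefficient ᾱ = A/S = 0.2617.
Eyring denominator: −S ln(1−ᾱ) = 187.565.
V = 21.4 × 8.8 × 4 = 753.28 m³.
T = 0.161·V/[−S·ln(1−ᾱ)] = 0.161·753.28/187.565 = 0.65 s.

0.65 seconds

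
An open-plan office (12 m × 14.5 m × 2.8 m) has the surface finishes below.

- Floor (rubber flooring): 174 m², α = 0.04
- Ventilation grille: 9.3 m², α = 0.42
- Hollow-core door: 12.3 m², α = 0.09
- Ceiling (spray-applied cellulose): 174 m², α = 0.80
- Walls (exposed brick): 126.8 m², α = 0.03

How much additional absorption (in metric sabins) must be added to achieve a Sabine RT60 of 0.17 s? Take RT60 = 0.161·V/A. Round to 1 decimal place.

Equivalent absorption area: A₁ = 174*0.04 + 9.3*0.42 + 12.3*0.09 + 174*0.80 + 126.8*0.03 = 154.977 m².
Target A₂ = 0.161·487.2/0.17 = 461.407 sabins (V = 487.2 m³).
Additional absorption ΔA = 461.407 − 154.977 = 306.4 sabins.

306.4 sabins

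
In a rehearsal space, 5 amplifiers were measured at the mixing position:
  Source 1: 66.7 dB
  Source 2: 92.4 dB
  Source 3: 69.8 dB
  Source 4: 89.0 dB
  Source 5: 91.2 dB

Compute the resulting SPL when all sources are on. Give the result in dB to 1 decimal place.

Converting to relative power and adding: 10^(66.7/10) + 10^(92.4/10) + 10^(69.8/10) + 10^(89.0/10) + 10^(91.2/10) = 3.865e+09.
Combined level = 10 log₁₀(3.865e+09) = 95.9 dB.

95.9 dB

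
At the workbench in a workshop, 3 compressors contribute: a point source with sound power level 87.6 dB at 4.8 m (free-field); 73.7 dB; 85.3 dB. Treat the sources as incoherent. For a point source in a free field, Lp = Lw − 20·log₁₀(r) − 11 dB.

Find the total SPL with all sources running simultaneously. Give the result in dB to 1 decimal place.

Source at 4.8 m: Lp = 87.6 − 20·log₁₀(4.8) − 11 = 63.0 dB.
Σ 10^(Lᵢ/10) = 3.643e+08.
L_total = 10·log₁₀(3.643e+08) = 85.6 dB.

85.6 dB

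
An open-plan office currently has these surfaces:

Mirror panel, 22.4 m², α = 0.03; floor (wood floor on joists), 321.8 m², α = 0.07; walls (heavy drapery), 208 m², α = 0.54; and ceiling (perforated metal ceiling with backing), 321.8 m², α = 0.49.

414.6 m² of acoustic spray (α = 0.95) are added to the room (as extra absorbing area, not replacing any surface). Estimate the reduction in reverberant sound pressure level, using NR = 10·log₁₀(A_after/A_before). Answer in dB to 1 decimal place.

Equivalent absorption area: A_before = 22.4·0.03 + 321.8·0.07 + 208·0.54 + 321.8·0.49 = 293.200 m².
Added absorption = 414.6 × 0.95 = 393.870 sabins.
A_after = 293.200 + 393.870 = 687.070 sabins.
NR = 10·log₁₀(687.070/293.200) = 3.7 dB.

3.7 dB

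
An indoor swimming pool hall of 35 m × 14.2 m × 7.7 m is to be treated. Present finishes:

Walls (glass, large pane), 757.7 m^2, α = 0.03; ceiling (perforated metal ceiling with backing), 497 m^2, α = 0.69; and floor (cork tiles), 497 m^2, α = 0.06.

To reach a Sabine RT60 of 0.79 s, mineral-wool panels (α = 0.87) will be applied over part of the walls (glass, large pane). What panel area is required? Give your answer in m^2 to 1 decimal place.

457.7

Total absorption A₁ = 757.7·0.03 + 497·0.69 + 497·0.06
  = 22.731 + 342.930 + 29.820 = 395.481 m^2 sabins.
V = 3826.9 m³. Target absorption A₂ = 0.161 × 3826.9 / 0.79 = 779.913 sabins.
ΔA needed = 779.913 − 395.481 = 384.432 sabins.
Net gain per m^2: Δα = 0.87 − 0.03 = 0.84.
Area = ΔA/Δα = 384.432/0.84 = 457.7 m^2.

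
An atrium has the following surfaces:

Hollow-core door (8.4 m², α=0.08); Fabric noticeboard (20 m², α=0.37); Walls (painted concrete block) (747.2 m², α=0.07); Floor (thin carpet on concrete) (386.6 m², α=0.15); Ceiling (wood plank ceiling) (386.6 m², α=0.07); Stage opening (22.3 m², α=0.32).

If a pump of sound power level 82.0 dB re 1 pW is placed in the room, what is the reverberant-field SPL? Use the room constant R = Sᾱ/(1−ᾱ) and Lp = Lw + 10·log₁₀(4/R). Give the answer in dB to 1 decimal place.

A = 152.564 sabins; S = 1571.1 m².
ᾱ = 0.0971, so room constant R = A/(1−ᾱ) = 168.971 m².
Lp = Lw + 10 log₁₀(4/R) = 82.0 -16.26 = 65.7 dB.

65.7 dB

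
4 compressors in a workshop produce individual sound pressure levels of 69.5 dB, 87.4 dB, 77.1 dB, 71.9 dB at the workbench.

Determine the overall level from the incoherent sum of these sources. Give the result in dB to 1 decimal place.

Sum in the linear (power) domain: Σ 10^(Lᵢ/10) = 10^(69.5/10) + 10^(87.4/10) + 10^(77.1/10) + 10^(71.9/10) = 6.252e+08.
Combined level = 10 log₁₀(6.252e+08) = 88.0 dB.

88.0 dB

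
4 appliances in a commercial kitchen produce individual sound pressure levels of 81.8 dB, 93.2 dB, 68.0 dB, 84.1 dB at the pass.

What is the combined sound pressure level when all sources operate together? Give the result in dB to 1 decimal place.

Sum in the linear (power) domain: Σ 10^(Lᵢ/10) = 10^(81.8/10) + 10^(93.2/10) + 10^(68.0/10) + 10^(84.1/10) = 2.504e+09.
Combined level = 10 log₁₀(2.504e+09) = 94.0 dB.

94.0 dB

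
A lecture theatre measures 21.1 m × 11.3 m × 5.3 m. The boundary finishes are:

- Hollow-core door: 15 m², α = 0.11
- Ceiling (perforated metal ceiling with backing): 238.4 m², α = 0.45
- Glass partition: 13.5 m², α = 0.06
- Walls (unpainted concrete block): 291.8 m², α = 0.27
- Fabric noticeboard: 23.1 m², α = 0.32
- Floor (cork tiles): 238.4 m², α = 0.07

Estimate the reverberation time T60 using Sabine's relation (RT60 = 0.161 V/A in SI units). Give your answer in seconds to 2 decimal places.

Total absorption A = 15×0.11 + 238.4×0.45 + 13.5×0.06 + 291.8×0.27 + 23.1×0.32 + 238.4×0.07
  = 1.650 + 107.280 + 0.810 + 78.786 + 7.392 + 16.688 = 212.606 m² sabins.
V = 21.1·11.3·5.3 = 1263.679 m³.
Sabine: RT60 = 0.161 × 1263.679 / 212.606 = 0.96 s.

0.96 seconds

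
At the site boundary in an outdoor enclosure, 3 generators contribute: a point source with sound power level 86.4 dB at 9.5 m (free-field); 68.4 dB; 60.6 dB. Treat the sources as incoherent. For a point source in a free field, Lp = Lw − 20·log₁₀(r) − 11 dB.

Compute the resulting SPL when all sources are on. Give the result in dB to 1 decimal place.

Source at 9.5 m: Lp = 86.4 − 20·log₁₀(9.5) − 11 = 55.8 dB.
Converting to relative power and adding: 10^(55.8/10) + 10^(68.4/10) + 10^(60.6/10) = 8.447e+06.
Combined level = 10 log₁₀(8.447e+06) = 69.3 dB.

69.3 dB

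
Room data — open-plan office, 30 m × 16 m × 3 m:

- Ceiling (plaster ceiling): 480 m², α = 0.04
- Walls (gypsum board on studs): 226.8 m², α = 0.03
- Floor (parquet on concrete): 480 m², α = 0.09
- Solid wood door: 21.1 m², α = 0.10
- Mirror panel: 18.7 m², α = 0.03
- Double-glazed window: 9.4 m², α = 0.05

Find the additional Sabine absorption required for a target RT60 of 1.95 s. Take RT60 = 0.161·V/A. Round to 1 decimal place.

46.5 sabins

Equivalent absorption area: A₁ = 480·0.04 + 226.8·0.03 + 480·0.09 + 21.1·0.10 + 18.7·0.03 + 9.4·0.05 = 72.345 m².
Target A₂ = 0.161·1440/1.95 = 118.892 sabins (V = 1440 m³).
Shortfall: 118.892 − 72.345 = 46.5 sabins.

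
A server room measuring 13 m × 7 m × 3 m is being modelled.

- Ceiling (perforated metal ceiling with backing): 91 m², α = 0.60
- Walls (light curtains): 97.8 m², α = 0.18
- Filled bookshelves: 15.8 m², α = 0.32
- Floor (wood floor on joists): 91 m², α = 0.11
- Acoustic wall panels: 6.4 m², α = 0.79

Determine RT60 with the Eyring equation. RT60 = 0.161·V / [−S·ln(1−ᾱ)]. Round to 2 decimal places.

Total surface area S = 91 + 97.8 + 15.8 + 91 + 6.4 = 302.0 m².
Absorption A = 91·0.60 + 97.8·0.18 + 15.8·0.32 + 91·0.11 + 6.4·0.79 = 92.326 sabins.
Mean coefficient ᾱ = A/S = 0.3057.
Eyring denominator: −S ln(1−ᾱ) = 110.185.
V = 13 × 7 × 3 = 273 m³.
T = 0.161·V/[−S·ln(1−ᾱ)] = 0.161·273/110.185 = 0.40 s.

0.40 sec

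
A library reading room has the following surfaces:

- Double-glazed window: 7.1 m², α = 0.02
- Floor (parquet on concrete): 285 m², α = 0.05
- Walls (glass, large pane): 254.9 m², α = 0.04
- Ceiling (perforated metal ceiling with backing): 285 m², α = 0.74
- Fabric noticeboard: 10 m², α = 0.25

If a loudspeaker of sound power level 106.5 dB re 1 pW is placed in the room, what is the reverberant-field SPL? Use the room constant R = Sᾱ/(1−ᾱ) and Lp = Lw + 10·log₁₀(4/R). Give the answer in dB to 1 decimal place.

87.3 dB

Σ(Sᵢαᵢ) = 7.1×0.02 + 285×0.05 + 254.9×0.04 + 285×0.74 + 10×0.25 = 237.988; total area S = 842.0 m².
ᾱ = 0.2826, so room constant R = A/(1−ᾱ) = 331.737 m².
Lp = 106.5 + 10·log₁₀(4/331.737) = 106.5 + (-19.19) = 87.3 dB.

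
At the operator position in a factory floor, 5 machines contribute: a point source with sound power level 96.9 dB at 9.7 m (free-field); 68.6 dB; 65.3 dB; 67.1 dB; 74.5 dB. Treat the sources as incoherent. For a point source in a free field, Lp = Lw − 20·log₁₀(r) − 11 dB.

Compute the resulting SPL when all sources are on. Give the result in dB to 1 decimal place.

Source at 9.7 m: Lp = 96.9 − 20·log₁₀(9.7) − 11 = 66.2 dB.
Converting to relative power and adding: 10^(66.2/10) + 10^(68.6/10) + 10^(65.3/10) + 10^(67.1/10) + 10^(74.5/10) = 4.811e+07.
L_total = 10·log₁₀(4.811e+07) = 76.8 dB.

76.8 dB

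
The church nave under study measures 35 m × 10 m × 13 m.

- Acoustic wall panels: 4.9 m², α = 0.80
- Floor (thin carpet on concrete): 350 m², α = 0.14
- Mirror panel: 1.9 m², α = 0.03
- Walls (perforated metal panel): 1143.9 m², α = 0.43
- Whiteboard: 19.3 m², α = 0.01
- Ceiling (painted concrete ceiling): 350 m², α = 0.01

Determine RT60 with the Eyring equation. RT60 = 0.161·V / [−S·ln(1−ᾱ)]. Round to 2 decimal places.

1.13 sec

S = Σ Sᵢ = 1870.0 m².
Absorption A = 4.9×0.80 + 350×0.14 + 1.9×0.03 + 1143.9×0.43 + 19.3×0.01 + 350×0.01 = 548.547 sabins.
Mean coefficient ᾱ = A/S = 0.2933.
−S·ln(1−ᾱ) = −1870.0 × ln(1 − 0.2933) = 649.169.
V = 35 × 10 × 13 = 4550 m³.
T = 0.161·V/[−S·ln(1−ᾱ)] = 0.161·4550/649.169 = 1.13 s.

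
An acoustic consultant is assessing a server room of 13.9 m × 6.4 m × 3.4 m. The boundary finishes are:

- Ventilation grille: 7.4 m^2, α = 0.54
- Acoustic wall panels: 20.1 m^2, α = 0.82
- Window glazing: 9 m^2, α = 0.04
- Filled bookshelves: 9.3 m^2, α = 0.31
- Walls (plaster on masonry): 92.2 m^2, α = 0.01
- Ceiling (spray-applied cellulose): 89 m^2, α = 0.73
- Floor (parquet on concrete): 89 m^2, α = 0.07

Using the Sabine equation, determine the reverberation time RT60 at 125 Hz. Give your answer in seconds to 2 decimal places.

A = Σ Sᵢαᵢ = 7.4×0.54 + 20.1×0.82 + 9×0.04 + 9.3×0.31 + 92.2×0.01 + 89×0.73 + 89×0.07 = 95.843 sabins.
V = 13.9·6.4·3.4 = 302.464 m³.
T = 0.161 V/A = 0.161·302.464/95.843 = 0.51 s.

0.51 s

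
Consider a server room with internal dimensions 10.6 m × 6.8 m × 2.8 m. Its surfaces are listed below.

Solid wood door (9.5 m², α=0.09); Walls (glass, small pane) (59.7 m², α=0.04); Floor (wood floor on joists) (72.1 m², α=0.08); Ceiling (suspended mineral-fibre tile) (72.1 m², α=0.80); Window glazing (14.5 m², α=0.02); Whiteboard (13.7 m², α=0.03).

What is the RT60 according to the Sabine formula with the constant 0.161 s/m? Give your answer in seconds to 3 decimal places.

0.482 s

A = Σ Sᵢαᵢ = 9.5*0.09 + 59.7*0.04 + 72.1*0.08 + 72.1*0.80 + 14.5*0.02 + 13.7*0.03 = 67.392 sabins.
V = 10.6·6.8·2.8 = 201.824 m³.
Sabine: RT60 = 0.161 × 201.824 / 67.392 = 0.482 s.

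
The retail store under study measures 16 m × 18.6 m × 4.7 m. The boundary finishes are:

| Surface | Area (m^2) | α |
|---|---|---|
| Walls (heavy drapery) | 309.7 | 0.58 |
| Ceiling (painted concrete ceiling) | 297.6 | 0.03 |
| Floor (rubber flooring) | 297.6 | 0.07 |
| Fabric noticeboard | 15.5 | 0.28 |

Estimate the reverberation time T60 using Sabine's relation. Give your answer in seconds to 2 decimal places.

Summing Sᵢαᵢ: 179.626 + 8.928 + 20.832 + 4.340 → A = 213.726 sabins.
V = 16·18.6·4.7 = 1398.72 m³.
Sabine: RT60 = 0.161 × 1398.72 / 213.726 = 1.05 s.

1.05 seconds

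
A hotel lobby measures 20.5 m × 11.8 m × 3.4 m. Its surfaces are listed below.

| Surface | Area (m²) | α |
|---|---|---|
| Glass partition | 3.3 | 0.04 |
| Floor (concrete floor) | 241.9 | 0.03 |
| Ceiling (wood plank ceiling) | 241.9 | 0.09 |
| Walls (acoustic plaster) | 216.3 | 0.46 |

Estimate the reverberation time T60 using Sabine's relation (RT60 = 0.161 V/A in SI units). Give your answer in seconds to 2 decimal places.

A = Σ Sᵢαᵢ = 3.3·0.04 + 241.9·0.03 + 241.9·0.09 + 216.3·0.46 = 128.658 sabins.
V = 20.5·11.8·3.4 = 822.46 m³.
T = 0.161 V/A = 0.161·822.46/128.658 = 1.03 s.

1.03 seconds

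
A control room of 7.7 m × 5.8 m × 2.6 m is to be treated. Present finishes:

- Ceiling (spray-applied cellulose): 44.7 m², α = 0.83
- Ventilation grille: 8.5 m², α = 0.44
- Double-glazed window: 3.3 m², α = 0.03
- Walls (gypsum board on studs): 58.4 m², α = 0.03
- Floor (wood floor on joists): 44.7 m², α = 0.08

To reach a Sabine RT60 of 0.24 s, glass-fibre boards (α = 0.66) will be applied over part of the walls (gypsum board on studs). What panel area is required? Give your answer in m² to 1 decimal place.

Equivalent absorption area: A₁ = 44.7·0.83 + 8.5·0.44 + 3.3·0.03 + 58.4·0.03 + 44.7·0.08 = 46.268 m².
V = 116.116 m³. Target absorption A₂ = 0.161 × 116.116 / 0.24 = 77.894 sabins.
Absorption to add: 77.894 − 46.268 = 31.626 sabins.
Each m² of panel replacing the walls (gypsum board on studs) adds (0.66 − 0.03) = 0.63 sabins.
Panel area = 31.626 / 0.63 = 50.2 m².

50.2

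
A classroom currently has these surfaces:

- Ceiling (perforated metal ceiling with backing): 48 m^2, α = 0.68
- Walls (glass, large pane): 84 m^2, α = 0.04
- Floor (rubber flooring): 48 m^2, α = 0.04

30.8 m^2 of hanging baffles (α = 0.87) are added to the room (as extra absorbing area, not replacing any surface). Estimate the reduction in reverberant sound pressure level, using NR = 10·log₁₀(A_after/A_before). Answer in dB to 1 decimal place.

Equivalent absorption area: A_before = 48×0.68 + 84×0.04 + 48×0.04 = 37.920 m^2.
Added absorption = 30.8 × 0.87 = 26.796 sabins.
New total A_after = 64.716 sabins.
NR = 10·log₁₀(64.716/37.920) = 2.3 dB.

2.3 dB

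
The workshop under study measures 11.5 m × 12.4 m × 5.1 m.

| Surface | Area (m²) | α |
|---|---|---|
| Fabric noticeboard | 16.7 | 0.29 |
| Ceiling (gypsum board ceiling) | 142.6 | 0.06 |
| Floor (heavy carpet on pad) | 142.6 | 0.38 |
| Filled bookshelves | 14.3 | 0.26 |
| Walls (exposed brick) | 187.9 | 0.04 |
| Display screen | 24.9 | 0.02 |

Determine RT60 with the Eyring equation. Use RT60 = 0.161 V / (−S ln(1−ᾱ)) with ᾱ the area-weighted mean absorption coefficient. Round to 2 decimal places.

Total surface area S = 16.7 + 142.6 + 142.6 + 14.3 + 187.9 + 24.9 = 529.0 m².
Absorption A = 16.7·0.29 + 142.6·0.06 + 142.6·0.38 + 14.3·0.26 + 187.9·0.04 + 24.9·0.02 = 79.319 sabins.
ᾱ = 79.319 / 529.0 = 0.1499.
Eyring denominator: −S ln(1−ᾱ) = 85.910.
V = 11.5 × 12.4 × 5.1 = 727.26 m³.
T = 0.161·V/[−S·ln(1−ᾱ)] = 0.161·727.26/85.910 = 1.36 s.

1.36 seconds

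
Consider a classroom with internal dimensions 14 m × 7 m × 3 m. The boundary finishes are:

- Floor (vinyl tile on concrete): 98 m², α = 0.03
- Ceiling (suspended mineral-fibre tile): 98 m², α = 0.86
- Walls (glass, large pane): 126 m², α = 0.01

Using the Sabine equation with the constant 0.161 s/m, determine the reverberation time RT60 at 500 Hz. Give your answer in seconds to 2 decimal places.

Equivalent absorption area: A = 98*0.03 + 98*0.86 + 126*0.01 = 88.480 m².
Volume V = 14 × 7 × 3 = 294 m³.
Sabine: RT60 = 0.161 × 294 / 88.480 = 0.53 s.

0.53 sec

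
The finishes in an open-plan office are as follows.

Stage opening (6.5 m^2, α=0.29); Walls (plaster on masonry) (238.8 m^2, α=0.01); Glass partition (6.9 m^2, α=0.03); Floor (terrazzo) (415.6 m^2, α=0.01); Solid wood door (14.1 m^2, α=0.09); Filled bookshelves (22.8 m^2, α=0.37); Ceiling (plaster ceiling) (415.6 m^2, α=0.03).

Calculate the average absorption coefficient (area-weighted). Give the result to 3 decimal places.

S = Σ Sᵢ = 6.5 + 238.8 + 6.9 + 415.6 + 14.1 + 22.8 + 415.6 = 1120.3 m^2.
Σ(Sᵢαᵢ) = 6.5·0.29 + 238.8·0.01 + 6.9·0.03 + 415.6·0.01 + 14.1·0.09 + 22.8·0.37 + 415.6·0.03 = 30.809.
ᾱ = 30.809 / 1120.3 = 0.028.

0.028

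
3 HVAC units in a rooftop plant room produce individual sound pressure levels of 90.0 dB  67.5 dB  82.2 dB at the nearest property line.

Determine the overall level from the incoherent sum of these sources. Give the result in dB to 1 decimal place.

90.7 dB

Converting to relative power and adding: 10^(90.0/10) + 10^(67.5/10) + 10^(82.2/10) = 1.172e+09.
Back to dB: 10·log₁₀ Σ = 90.7 dB.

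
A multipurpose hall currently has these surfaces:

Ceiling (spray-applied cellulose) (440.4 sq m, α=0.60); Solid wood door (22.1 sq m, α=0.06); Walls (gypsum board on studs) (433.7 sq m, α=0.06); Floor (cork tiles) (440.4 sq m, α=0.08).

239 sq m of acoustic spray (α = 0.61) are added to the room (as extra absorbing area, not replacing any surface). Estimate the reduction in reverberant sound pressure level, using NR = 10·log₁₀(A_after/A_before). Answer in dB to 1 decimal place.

Summing Sᵢαᵢ: 264.240 + 1.326 + 26.022 + 35.232 → A_before = 326.820 sabins.
Treatment contributes 239·0.61 = 145.790 sabins.
A_after = 326.820 + 145.790 = 472.610 sabins.
NR = 10·log₁₀(472.610/326.820) = 1.6 dB.

1.6 dB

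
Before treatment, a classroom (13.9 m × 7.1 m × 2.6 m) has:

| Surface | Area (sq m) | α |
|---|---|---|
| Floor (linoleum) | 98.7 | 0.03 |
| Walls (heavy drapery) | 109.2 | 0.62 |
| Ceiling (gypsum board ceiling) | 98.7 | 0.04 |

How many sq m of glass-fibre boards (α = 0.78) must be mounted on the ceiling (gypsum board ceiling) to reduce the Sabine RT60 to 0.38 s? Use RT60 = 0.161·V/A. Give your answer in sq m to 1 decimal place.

A₁ = Σ Sᵢαᵢ = 98.7·0.03 + 109.2·0.62 + 98.7·0.04 = 74.613 sabins.
Required A₂ = 0.161·256.594/0.38 = 108.715 sabins.
ΔA needed = 108.715 − 74.613 = 34.102 sabins.
Net gain per sq m: Δα = 0.78 − 0.04 = 0.74.
Panel area = 34.102 / 0.74 = 46.1 sq m.

46.1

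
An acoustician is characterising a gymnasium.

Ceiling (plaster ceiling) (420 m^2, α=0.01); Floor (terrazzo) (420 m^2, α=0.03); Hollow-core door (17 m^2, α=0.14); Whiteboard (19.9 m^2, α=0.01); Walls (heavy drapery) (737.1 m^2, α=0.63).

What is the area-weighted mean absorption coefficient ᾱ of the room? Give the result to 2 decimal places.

S = Σ Sᵢ = 420 + 420 + 17 + 19.9 + 737.1 = 1614.0 m^2.
Weighted sum Σ Sα = 483.752.
ᾱ = A/S = 0.30.

0.30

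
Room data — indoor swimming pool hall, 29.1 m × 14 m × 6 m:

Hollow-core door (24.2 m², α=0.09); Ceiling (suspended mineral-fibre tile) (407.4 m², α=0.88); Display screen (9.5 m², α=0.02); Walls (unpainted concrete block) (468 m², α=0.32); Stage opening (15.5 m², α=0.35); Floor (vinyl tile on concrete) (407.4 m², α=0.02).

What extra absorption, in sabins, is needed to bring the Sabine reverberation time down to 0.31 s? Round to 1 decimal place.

745.3 sabins

Summing Sᵢαᵢ: 2.178 + 358.512 + 0.190 + 149.760 + 5.425 + 8.148 → A₁ = 524.213 sabins.
V = 2444.4 m³. Required absorption A₂ = 0.161 × 2444.4 / 0.31 = 1269.511 sabins.
ΔA = A₂ − A₁ = 1269.511 − 524.213 = 745.3 sabins.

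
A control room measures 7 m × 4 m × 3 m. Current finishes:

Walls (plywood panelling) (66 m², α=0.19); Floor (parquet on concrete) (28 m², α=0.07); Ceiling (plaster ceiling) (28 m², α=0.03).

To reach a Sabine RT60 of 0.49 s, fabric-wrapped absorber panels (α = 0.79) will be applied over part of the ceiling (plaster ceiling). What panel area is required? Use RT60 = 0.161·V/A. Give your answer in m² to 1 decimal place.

16.1

A₁ = Σ Sᵢαᵢ = 66*0.19 + 28*0.07 + 28*0.03 = 15.340 sabins.
V = 84 m³. Target absorption A₂ = 0.161 × 84 / 0.49 = 27.600 sabins.
Absorption to add: 27.600 − 15.340 = 12.260 sabins.
Net gain per m²: Δα = 0.79 − 0.03 = 0.76.
Area = ΔA/Δα = 12.260/0.76 = 16.1 m².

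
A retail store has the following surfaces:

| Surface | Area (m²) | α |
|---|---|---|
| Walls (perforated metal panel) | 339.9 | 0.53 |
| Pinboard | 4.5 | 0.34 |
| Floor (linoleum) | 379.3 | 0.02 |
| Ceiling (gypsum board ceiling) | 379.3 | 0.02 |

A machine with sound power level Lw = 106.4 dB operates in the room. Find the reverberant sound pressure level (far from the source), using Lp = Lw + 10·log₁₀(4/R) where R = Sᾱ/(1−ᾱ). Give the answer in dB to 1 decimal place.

88.6 dB

A = 196.849 sabins; S = 1103.0 m².
ᾱ = 196.849/1103.0 = 0.1785; R = Sᾱ/(1−ᾱ) = 196.849/(1−0.1785) = 239.621 m².
Lp = 106.4 + 10·log₁₀(4/239.621) = 106.4 + (-17.77) = 88.6 dB.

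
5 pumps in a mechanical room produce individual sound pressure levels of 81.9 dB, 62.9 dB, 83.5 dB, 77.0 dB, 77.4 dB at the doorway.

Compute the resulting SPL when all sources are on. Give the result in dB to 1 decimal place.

86.9 dB

Sum in the linear (power) domain: Σ 10^(Lᵢ/10) = 10^(81.9/10) + 10^(62.9/10) + 10^(83.5/10) + 10^(77.0/10) + 10^(77.4/10) = 4.858e+08.
Combined level = 10 log₁₀(4.858e+08) = 86.9 dB.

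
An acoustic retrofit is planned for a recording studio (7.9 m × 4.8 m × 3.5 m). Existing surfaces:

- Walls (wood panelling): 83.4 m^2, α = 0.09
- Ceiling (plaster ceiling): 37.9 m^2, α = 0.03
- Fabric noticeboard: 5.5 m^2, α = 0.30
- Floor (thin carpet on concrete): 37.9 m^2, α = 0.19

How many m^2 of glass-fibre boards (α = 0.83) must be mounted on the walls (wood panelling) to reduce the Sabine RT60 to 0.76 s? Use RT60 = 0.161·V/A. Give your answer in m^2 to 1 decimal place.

14.4

A₁ = Σ Sᵢαᵢ = 83.4*0.09 + 37.9*0.03 + 5.5*0.30 + 37.9*0.19 = 17.494 sabins.
Required A₂ = 0.161·132.72/0.76 = 28.116 sabins.
ΔA needed = 28.116 − 17.494 = 10.622 sabins.
Each m^2 of panel replacing the walls (wood panelling) adds (0.83 − 0.09) = 0.74 sabins.
Panel area = 10.622 / 0.74 = 14.4 m^2.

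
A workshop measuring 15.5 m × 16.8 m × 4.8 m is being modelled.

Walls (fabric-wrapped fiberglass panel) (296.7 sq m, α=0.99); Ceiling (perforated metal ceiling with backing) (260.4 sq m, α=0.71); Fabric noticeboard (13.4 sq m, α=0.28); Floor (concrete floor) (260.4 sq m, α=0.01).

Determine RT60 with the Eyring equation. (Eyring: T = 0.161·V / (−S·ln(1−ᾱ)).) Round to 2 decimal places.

S = Σ Sᵢ = 830.9 sq m.
Σ(Sᵢαᵢ) = 296.7·0.99 + 260.4·0.71 + 13.4·0.28 + 260.4·0.01 = 484.973.
Mean coefficient ᾱ = A/S = 0.5837.
Eyring denominator: −S ln(1−ᾱ) = 728.158.
V = 15.5 × 16.8 × 4.8 = 1249.92 m³.
RT60 = 0.161 × 1249.92 / 728.158 = 0.28 s.

0.28 seconds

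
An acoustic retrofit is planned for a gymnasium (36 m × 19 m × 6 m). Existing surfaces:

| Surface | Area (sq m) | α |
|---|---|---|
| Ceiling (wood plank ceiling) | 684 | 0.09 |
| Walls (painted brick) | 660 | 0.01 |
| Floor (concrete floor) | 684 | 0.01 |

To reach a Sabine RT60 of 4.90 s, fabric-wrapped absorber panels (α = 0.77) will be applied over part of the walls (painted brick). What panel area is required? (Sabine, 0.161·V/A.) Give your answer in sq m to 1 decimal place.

Summing Sᵢαᵢ: 61.560 + 6.600 + 6.840 → A₁ = 75.000 sabins.
Required A₂ = 0.161·4104/4.90 = 134.846 sabins.
Absorption to add: 134.846 − 75.000 = 59.846 sabins.
Each sq m of panel replacing the walls (painted brick) adds (0.77 − 0.01) = 0.76 sabins.
Panel area = 59.846 / 0.76 = 78.7 sq m.

78.7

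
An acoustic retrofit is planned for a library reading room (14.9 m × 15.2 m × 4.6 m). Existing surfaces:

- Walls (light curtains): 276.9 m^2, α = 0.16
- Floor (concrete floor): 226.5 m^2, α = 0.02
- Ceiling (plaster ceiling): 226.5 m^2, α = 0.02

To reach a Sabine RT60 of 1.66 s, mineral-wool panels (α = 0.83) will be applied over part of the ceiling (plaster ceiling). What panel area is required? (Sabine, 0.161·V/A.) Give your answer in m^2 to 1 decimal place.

58.9

Equivalent absorption area: A₁ = 276.9×0.16 + 226.5×0.02 + 226.5×0.02 = 53.364 m^2.
V = 1041.808 m³. Target absorption A₂ = 0.161 × 1041.808 / 1.66 = 101.043 sabins.
ΔA needed = 101.043 − 53.364 = 47.679 sabins.
Net gain per m^2: Δα = 0.83 − 0.02 = 0.81.
Panel area = 47.679 / 0.81 = 58.9 m^2.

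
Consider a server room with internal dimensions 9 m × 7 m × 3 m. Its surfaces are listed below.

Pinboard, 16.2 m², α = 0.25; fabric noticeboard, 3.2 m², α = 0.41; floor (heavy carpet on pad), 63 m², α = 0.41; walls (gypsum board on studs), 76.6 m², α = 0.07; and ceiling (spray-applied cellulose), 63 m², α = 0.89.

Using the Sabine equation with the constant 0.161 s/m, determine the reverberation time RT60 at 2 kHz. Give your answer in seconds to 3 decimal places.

Total absorption A = 16.2*0.25 + 3.2*0.41 + 63*0.41 + 76.6*0.07 + 63*0.89
  = 4.050 + 1.312 + 25.830 + 5.362 + 56.070 = 92.624 m² sabins.
V = 9·7·3 = 189 m³.
Sabine: RT60 = 0.161 × 189 / 92.624 = 0.329 s.

0.329 seconds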